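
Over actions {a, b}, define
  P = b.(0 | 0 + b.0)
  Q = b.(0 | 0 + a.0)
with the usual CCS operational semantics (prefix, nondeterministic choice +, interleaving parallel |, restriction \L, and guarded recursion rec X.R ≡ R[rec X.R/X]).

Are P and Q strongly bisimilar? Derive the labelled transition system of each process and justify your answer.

LTS(P): 3 reachable states
  p0 = b.(0 | 0 + b.0) :: =b=> p1
  p1 = 0 | 0 + b.0 :: =b=> p2
  p2 = 0 :: ∅
LTS(Q): 3 reachable states
  q0 = b.(0 | 0 + a.0) :: =b=> q1
  q1 = 0 | 0 + a.0 :: =a=> q2
  q2 = 0 :: ∅
Bisimilarity quotient blocks:
  B0 = {p0}
  B1 = {p1}
  B2 = {p2, q2}
  B3 = {q0}
  B4 = {q1}
p0 ∈ B0, q0 ∈ B3 → different blocks

NO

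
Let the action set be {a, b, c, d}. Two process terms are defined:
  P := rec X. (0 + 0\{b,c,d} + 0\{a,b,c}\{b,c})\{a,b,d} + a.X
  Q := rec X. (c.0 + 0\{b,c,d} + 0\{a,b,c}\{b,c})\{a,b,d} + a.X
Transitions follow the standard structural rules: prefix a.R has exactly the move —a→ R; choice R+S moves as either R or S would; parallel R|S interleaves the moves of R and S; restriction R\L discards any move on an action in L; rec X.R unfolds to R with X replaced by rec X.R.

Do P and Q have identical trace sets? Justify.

Reachable graph of P (1 states):
  u0 = rec X. (0 + 0\{b,c,d} + 0\{a,b,c}\{b,c})\{a,b,d} + a.X has moves ··a··> u0
Reachable graph of Q (2 states):
  v0 = rec X. (c.0 + 0\{b,c,d} + 0\{a,b,c}\{b,c})\{a,b,d} + a.X has moves ··a··> v0, ··c··> v1
  v1 = 0\{a,b,d} has moves deadlocked
Run σ = ⟨c⟩ on Q: start {v0}
  after c @ step 1: {v1}
  — Q admits the full trace.
Run σ = ⟨c⟩ on P: start {u0}
  after c @ step 1: ∅ (P stuck)

trace-distinct — witness ⟨c⟩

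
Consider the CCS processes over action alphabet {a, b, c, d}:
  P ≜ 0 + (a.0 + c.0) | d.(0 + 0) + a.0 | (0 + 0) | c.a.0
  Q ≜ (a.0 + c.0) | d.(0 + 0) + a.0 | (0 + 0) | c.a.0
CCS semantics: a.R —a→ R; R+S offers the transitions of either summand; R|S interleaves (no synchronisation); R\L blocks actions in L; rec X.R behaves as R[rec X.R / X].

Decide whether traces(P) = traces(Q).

LTS(P): 9 reachable states
  p0 = 0 + (a.0 + c.0) | d.(0 + 0) + a.0 | (0 + 0) | c.a.0 :: ··a··> p1, ··a··> p2, ··c··> p2, ··c··> p3, ··d··> p4
  p1 = 0 | (0 + 0) | c.a.0 :: ··c··> p5
  p2 = 0 | d.(0 + 0) :: ··d··> p6
  p3 = a.0 | (0 + 0) | a.0 :: ··a··> p5, ··a··> p7
  p4 = (a.0 + c.0) | (0 + 0) :: ··a··> p6, ··c··> p6
  p5 = 0 | (0 + 0) | a.0 :: ··a··> p8
  p6 = 0 | (0 + 0) :: ∅
  p7 = a.0 | (0 + 0) | 0 :: ··a··> p8
  p8 = 0 | (0 + 0) | 0 :: ∅
LTS(Q): 9 reachable states
  q0 = (a.0 + c.0) | d.(0 + 0) + a.0 | (0 + 0) | c.a.0 :: ··a··> q1, ··a··> q2, ··c··> q2, ··c··> q3, ··d··> q4
  q1 = 0 | (0 + 0) | c.a.0 :: ··c··> q5
  q2 = 0 | d.(0 + 0) :: ··d··> q6
  q3 = a.0 | (0 + 0) | a.0 :: ··a··> q5, ··a··> q7
  q4 = (a.0 + c.0) | (0 + 0) :: ··a··> q6, ··c··> q6
  q5 = 0 | (0 + 0) | a.0 :: ··a··> q8
  q6 = 0 | (0 + 0) :: ∅
  q7 = a.0 | (0 + 0) | 0 :: ··a··> q8
  q8 = 0 | (0 + 0) | 0 :: ∅
Coarsest stable partition (strong bisimilarity classes):
  B0 = {p0, q0}
  B1 = {p3, q3}
  B2 = {p5, p7, q5, q7}
  B3 = {p6, p8, q6, q8}
  B4 = {p2, q2}
  B5 = {p4, q4}
  B6 = {p1, q1}
p0 ∈ B0, q0 ∈ B0 → same block
Bisimilar ⇒ trace-equivalent.

trace-equivalent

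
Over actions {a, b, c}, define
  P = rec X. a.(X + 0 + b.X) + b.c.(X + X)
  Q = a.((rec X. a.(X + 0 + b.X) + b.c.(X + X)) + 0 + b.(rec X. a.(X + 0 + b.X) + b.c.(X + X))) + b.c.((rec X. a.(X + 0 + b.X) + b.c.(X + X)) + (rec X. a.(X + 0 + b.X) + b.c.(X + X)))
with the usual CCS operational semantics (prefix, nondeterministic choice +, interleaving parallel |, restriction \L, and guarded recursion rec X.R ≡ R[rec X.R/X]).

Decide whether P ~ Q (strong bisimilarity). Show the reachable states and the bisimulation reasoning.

YES

P's transition system — 4 states:
  p0 = rec X. a.(X + 0 + b.X) + b.c.(X + X) | =a=> p1, =b=> p2
  p1 = (rec X. a.(X + 0 + b.X) + b.c.(X + X)) + 0 + b.(rec X. a.(X + 0 + b.X) + b.c.(X + X)) | =a=> p1, =b=> p0, =b=> p2
  p2 = c.((rec X. a.(X + 0 + b.X) + b.c.(X + X)) + (rec X. a.(X + 0 + b.X) + b.c.(X + X))) | =c=> p3
  p3 = (rec X. a.(X + 0 + b.X) + b.c.(X + X)) + (rec X. a.(X + 0 + b.X) + b.c.(X + X)) | =a=> p1, =b=> p2
Q's transition system — 5 states:
  q0 = a.((rec X. a.(X + 0 + b.X) + b.c.(X + X)) + 0 + b.(rec X. a.(X + 0 + b.X) + b.c.(X + X))) + b.c.((rec X. a.(X + 0 + b.X) + b.c.(X + X)) + (rec X. a.(X + 0 + b.X) + b.c.(X + X))) | =a=> q1, =b=> q2
  q1 = (rec X. a.(X + 0 + b.X) + b.c.(X + X)) + 0 + b.(rec X. a.(X + 0 + b.X) + b.c.(X + X)) | =a=> q1, =b=> q2, =b=> q3
  q2 = c.((rec X. a.(X + 0 + b.X) + b.c.(X + X)) + (rec X. a.(X + 0 + b.X) + b.c.(X + X))) | =c=> q4
  q3 = rec X. a.(X + 0 + b.X) + b.c.(X + X) | =a=> q1, =b=> q2
  q4 = (rec X. a.(X + 0 + b.X) + b.c.(X + X)) + (rec X. a.(X + 0 + b.X) + b.c.(X + X)) | =a=> q1, =b=> q2
Coarsest stable partition (strong bisimilarity classes):
  B0 = {p0, p3, q0, q3, q4}
  B1 = {p1, q1}
  B2 = {p2, q2}
p0 ∈ B0, q0 ∈ B0 → same block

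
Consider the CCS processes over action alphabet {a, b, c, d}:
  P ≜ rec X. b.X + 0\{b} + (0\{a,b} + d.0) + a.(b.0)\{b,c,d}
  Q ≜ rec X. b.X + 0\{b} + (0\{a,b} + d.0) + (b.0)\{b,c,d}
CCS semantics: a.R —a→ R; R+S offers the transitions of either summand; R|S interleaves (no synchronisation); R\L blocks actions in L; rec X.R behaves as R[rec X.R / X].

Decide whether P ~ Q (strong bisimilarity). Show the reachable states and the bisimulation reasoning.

P's transition system — 3 states:
  s0 = rec X. b.X + 0\{b} + (0\{a,b} + d.0) + a.(b.0)\{b,c,d} → -a-> s1, -b-> s0, -d-> s2
  s1 = (b.0)\{b,c,d} → stopped
  s2 = 0 → stopped
Q's transition system — 2 states:
  t0 = rec X. b.X + 0\{b} + (0\{a,b} + d.0) + (b.0)\{b,c,d} → -b-> t0, -d-> t1
  t1 = 0 → stopped
Bisimilarity quotient blocks:
  B0 = {s0}
  B1 = {s1, s2, t1}
  B2 = {t0}
s0 ∈ B0, t0 ∈ B2 → different blocks

not bisimilar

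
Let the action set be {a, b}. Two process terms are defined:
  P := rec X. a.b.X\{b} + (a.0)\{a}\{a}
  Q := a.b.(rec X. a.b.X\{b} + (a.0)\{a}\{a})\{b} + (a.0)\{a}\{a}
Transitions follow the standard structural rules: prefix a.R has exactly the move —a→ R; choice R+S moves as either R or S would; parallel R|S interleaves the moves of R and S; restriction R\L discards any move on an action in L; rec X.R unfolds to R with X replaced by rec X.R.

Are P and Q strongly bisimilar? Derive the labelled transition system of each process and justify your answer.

P's transition system — 4 states:
  u0 = rec X. a.b.X\{b} + (a.0)\{a}\{a} → --a--▸ u1
  u1 = b.(rec X. a.b.X\{b} + (a.0)\{a}\{a})\{b} → --b--▸ u2
  u2 = (rec X. a.b.X\{b} + (a.0)\{a}\{a})\{b} → --a--▸ u3
  u3 = (b.(rec X. a.b.X\{b} + (a.0)\{a}\{a})\{b})\{b} → ∅
Q's transition system — 4 states:
  v0 = a.b.(rec X. a.b.X\{b} + (a.0)\{a}\{a})\{b} + (a.0)\{a}\{a} → --a--▸ v1
  v1 = b.(rec X. a.b.X\{b} + (a.0)\{a}\{a})\{b} → --b--▸ v2
  v2 = (rec X. a.b.X\{b} + (a.0)\{a}\{a})\{b} → --a--▸ v3
  v3 = (b.(rec X. a.b.X\{b} + (a.0)\{a}\{a})\{b})\{b} → ∅
Partition-refinement fixed point:
  B0 = {u0, v0}
  B1 = {u1, v1}
  B2 = {u2, v2}
  B3 = {u3, v3}
u0 ∈ B0, v0 ∈ B0 → same block

P ~ Q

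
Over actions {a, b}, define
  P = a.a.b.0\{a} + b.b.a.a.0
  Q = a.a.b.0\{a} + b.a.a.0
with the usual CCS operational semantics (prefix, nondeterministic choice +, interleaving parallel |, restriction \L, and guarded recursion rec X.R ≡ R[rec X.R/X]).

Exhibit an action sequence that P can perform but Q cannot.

bb

LTS(P): 8 reachable states
  u0 = a.a.b.0\{a} + b.b.a.a.0 :: ··a··> u1, ··b··> u2
  u1 = a.b.0\{a} :: ··a··> u3
  u2 = b.a.a.0 :: ··b··> u4
  u3 = b.0\{a} :: ··b··> u5
  u4 = a.a.0 :: ··a··> u6
  u5 = 0\{a} :: ∅
  u6 = a.0 :: ··a··> u7
  u7 = 0 :: ∅
LTS(Q): 7 reachable states
  v0 = a.a.b.0\{a} + b.a.a.0 :: ··a··> v1, ··b··> v2
  v1 = a.b.0\{a} :: ··a··> v3
  v2 = a.a.0 :: ··a··> v4
  v3 = b.0\{a} :: ··b··> v5
  v4 = a.0 :: ··a··> v6
  v5 = 0\{a} :: ∅
  v6 = 0 :: ∅
Trace ⟨bb⟩ through P, begin at {u0}:
  after b @ step 1: {u2}
  after b @ step 2: {u4}
  — P admits the full trace.
Trace ⟨bb⟩ through Q, begin at {v0}:
  after b @ step 1: {v2}
  after b @ step 2: no successor for Q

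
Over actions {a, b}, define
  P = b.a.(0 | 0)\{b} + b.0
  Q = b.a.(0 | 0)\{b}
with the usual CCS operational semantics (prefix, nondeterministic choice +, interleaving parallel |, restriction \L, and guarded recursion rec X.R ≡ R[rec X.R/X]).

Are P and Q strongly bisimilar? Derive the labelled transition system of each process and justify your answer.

P's transition system — 4 states:
  p0 = b.a.(0 | 0)\{b} + b.0 → —b→ p1, —b→ p2
  p1 = 0 → deadlocked
  p2 = a.(0 | 0)\{b} → —a→ p3
  p3 = (0 | 0)\{b} → deadlocked
Q's transition system — 3 states:
  q0 = b.a.(0 | 0)\{b} → —b→ q1
  q1 = a.(0 | 0)\{b} → —a→ q2
  q2 = (0 | 0)\{b} → deadlocked
Coarsest stable partition (strong bisimilarity classes):
  B0 = {p0}
  B1 = {p2, q1}
  B2 = {p1, p3, q2}
  B3 = {q0}
p0 ∈ B0, q0 ∈ B3 → different blocks

NO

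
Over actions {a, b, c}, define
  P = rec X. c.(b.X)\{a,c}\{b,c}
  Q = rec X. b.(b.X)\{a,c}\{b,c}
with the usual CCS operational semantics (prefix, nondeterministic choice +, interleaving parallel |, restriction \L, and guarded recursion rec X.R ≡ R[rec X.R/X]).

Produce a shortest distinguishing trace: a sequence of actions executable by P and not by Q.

LTS(P): 2 reachable states
  m0 = rec X. c.(b.X)\{a,c}\{b,c} ⊢ --c--▸ m1
  m1 = (b.(rec X. c.(b.X)\{a,c}\{b,c}))\{a,c}\{b,c} ⊢ deadlocked
LTS(Q): 2 reachable states
  n0 = rec X. b.(b.X)\{a,c}\{b,c} ⊢ --b--▸ n1
  n1 = (b.(rec X. b.(b.X)\{a,c}\{b,c}))\{a,c}\{b,c} ⊢ deadlocked
Executing c from P (initial set {m0}):
  after c @ step 1: {m1}
  — P admits the full trace.
Executing c from Q (initial set {n0}):
  after c @ step 1: no successor for Q

c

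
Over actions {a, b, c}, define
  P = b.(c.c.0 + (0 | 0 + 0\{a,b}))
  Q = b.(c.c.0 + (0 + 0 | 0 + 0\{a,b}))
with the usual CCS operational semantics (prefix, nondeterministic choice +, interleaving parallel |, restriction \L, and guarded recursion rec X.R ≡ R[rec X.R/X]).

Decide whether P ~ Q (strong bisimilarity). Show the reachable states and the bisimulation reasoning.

P ~ Q

LTS(P): 4 reachable states
  u0 = b.(c.c.0 + (0 | 0 + 0\{a,b})) has moves —b→ u1
  u1 = c.c.0 + (0 | 0 + 0\{a,b}) has moves —c→ u2
  u2 = c.0 has moves —c→ u3
  u3 = 0 has moves (no moves)
LTS(Q): 4 reachable states
  v0 = b.(c.c.0 + (0 + 0 | 0 + 0\{a,b})) has moves —b→ v1
  v1 = c.c.0 + (0 + 0 | 0 + 0\{a,b}) has moves —c→ v2
  v2 = c.0 has moves —c→ v3
  v3 = 0 has moves (no moves)
Coarsest stable partition (strong bisimilarity classes):
  B0 = {u0, v0}
  B1 = {u1, v1}
  B2 = {u2, v2}
  B3 = {u3, v3}
u0 ∈ B0, v0 ∈ B0 → same block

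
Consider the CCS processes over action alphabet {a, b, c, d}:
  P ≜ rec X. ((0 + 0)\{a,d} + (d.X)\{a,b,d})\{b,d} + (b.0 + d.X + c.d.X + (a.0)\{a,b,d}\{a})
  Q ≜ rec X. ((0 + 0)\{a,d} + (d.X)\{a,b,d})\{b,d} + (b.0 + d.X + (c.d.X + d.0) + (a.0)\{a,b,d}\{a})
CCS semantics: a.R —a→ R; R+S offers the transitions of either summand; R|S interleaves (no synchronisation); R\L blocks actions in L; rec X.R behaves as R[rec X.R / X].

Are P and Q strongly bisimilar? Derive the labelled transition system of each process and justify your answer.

Reachable graph of P (3 states):
  u0 = rec X. ((0 + 0)\{a,d} + (d.X)\{a,b,d})\{b,d} + (b.0 + d.X + c.d.X + (a.0)\{a,b,d}\{a}) ⊢ —b→ u1, —c→ u2, —d→ u0
  u1 = 0 ⊢ stopped
  u2 = d.(rec X. ((0 + 0)\{a,d} + (d.X)\{a,b,d})\{b,d} + (b.0 + d.X + c.d.X + (a.0)\{a,b,d}\{a})) ⊢ —d→ u0
Reachable graph of Q (3 states):
  v0 = rec X. ((0 + 0)\{a,d} + (d.X)\{a,b,d})\{b,d} + (b.0 + d.X + (c.d.X + d.0) + (a.0)\{a,b,d}\{a}) ⊢ —b→ v1, —c→ v2, —d→ v0, —d→ v1
  v1 = 0 ⊢ stopped
  v2 = d.(rec X. ((0 + 0)\{a,d} + (d.X)\{a,b,d})\{b,d} + (b.0 + d.X + (c.d.X + d.0) + (a.0)\{a,b,d}\{a})) ⊢ —d→ v0
Partition-refinement fixed point:
  B0 = {u0}
  B1 = {u2}
  B2 = {u1, v1}
  B3 = {v0}
  B4 = {v2}
u0 ∈ B0, v0 ∈ B3 → different blocks

NO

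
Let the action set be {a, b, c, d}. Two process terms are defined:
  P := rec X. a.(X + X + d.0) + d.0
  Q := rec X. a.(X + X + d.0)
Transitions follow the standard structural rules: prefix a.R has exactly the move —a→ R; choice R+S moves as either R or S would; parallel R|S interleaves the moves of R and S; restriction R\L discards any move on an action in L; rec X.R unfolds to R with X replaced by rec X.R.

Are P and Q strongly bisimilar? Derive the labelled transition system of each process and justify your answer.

LTS(P): 3 reachable states
  m0 = rec X. a.(X + X + d.0) + d.0 :: -a-> m1, -d-> m2
  m1 = (rec X. a.(X + X + d.0) + d.0) + (rec X. a.(X + X + d.0) + d.0) + d.0 :: -a-> m1, -d-> m2
  m2 = 0 :: deadlocked
LTS(Q): 3 reachable states
  n0 = rec X. a.(X + X + d.0) :: -a-> n1
  n1 = (rec X. a.(X + X + d.0)) + (rec X. a.(X + X + d.0)) + d.0 :: -a-> n1, -d-> n2
  n2 = 0 :: deadlocked
Coarsest stable partition (strong bisimilarity classes):
  B0 = {m0, m1, n1}
  B1 = {m2, n2}
  B2 = {n0}
m0 ∈ B0, n0 ∈ B2 → different blocks

NO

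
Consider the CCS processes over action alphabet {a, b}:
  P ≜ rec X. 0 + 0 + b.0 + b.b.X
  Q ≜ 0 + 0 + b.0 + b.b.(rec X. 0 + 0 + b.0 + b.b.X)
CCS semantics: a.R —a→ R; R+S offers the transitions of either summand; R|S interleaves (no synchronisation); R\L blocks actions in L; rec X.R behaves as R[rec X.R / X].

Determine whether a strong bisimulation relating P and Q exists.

YES

Reachable graph of P (3 states):
  s0 = rec X. 0 + 0 + b.0 + b.b.X :: -b-> s1, -b-> s2
  s1 = 0 :: deadlocked
  s2 = b.(rec X. 0 + 0 + b.0 + b.b.X) :: -b-> s0
Reachable graph of Q (4 states):
  t0 = 0 + 0 + b.0 + b.b.(rec X. 0 + 0 + b.0 + b.b.X) :: -b-> t1, -b-> t2
  t1 = 0 :: deadlocked
  t2 = b.(rec X. 0 + 0 + b.0 + b.b.X) :: -b-> t3
  t3 = rec X. 0 + 0 + b.0 + b.b.X :: -b-> t1, -b-> t2
Partition-refinement fixed point:
  B0 = {s0, t0, t3}
  B1 = {s2, t2}
  B2 = {s1, t1}
s0 ∈ B0, t0 ∈ B0 → same block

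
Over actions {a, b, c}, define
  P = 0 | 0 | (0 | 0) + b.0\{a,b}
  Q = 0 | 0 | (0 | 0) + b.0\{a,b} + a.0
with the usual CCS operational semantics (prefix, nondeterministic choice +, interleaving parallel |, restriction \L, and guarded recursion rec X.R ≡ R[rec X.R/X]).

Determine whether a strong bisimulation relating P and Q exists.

Reachable graph of P (2 states):
  p0 = 0 | 0 | (0 | 0) + b.0\{a,b} | —b→ p1
  p1 = 0\{a,b} | (no moves)
Reachable graph of Q (3 states):
  q0 = 0 | 0 | (0 | 0) + b.0\{a,b} + a.0 | —a→ q1, —b→ q2
  q1 = 0 | (no moves)
  q2 = 0\{a,b} | (no moves)
Coarsest stable partition (strong bisimilarity classes):
  B0 = {p0}
  B1 = {p1, q1, q2}
  B2 = {q0}
p0 ∈ B0, q0 ∈ B2 → different blocks

P ≁ Q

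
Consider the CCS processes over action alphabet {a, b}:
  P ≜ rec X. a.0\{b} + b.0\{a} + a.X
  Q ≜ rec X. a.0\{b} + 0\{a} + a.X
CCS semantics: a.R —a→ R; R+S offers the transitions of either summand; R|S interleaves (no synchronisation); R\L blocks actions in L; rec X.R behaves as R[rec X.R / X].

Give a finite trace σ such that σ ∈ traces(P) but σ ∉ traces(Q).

b

Reachable graph of P (3 states):
  u0 = rec X. a.0\{b} + b.0\{a} + a.X :: =a=> u0, =a=> u1, =b=> u2
  u1 = 0\{b} :: (no moves)
  u2 = 0\{a} :: (no moves)
Reachable graph of Q (2 states):
  v0 = rec X. a.0\{b} + 0\{a} + a.X :: =a=> v0, =a=> v1
  v1 = 0\{b} :: (no moves)
Run σ = ⟨b⟩ on P: start {u0}
  step 1 (b): {u2}
  P completes σ.
Run σ = ⟨b⟩ on Q: start {v0}
  step 1 (b): no successor for Q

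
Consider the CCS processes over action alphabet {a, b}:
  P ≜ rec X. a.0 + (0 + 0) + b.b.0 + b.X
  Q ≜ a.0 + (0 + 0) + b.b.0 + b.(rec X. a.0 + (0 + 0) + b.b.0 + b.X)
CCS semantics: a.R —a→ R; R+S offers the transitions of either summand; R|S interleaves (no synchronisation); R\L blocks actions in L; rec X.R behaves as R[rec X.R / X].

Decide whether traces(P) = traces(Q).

traces(P) = traces(Q)

P's transition system — 3 states:
  u0 = rec X. a.0 + (0 + 0) + b.b.0 + b.X → —a→ u1, —b→ u0, —b→ u2
  u1 = 0 → stopped
  u2 = b.0 → —b→ u1
Q's transition system — 4 states:
  v0 = a.0 + (0 + 0) + b.b.0 + b.(rec X. a.0 + (0 + 0) + b.b.0 + b.X) → —a→ v1, —b→ v2, —b→ v3
  v1 = 0 → stopped
  v2 = b.0 → —b→ v1
  v3 = rec X. a.0 + (0 + 0) + b.b.0 + b.X → —a→ v1, —b→ v2, —b→ v3
Bisimilarity quotient blocks:
  B0 = {u0, v0, v3}
  B1 = {u1, v1}
  B2 = {u2, v2}
u0 ∈ B0, v0 ∈ B0 → same block
Bisimilar ⇒ trace-equivalent.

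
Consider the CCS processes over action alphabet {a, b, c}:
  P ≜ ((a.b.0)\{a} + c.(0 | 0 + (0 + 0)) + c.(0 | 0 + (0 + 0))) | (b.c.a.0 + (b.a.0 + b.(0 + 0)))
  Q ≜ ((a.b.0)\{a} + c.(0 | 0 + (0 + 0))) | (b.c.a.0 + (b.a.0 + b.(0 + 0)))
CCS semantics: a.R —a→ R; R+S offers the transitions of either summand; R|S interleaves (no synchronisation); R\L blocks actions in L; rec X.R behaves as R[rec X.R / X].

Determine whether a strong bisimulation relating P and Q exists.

P ~ Q

LTS(P): 10 reachable states
  m0 = ((a.b.0)\{a} + c.(0 | 0 + (0 + 0)) + c.(0 | 0 + (0 + 0))) | (b.c.a.0 + (b.a.0 + b.(0 + 0))) ⊢ —b→ m1, —b→ m2, —b→ m3, —c→ m4
  m1 = ((a.b.0)\{a} + c.(0 | 0 + (0 + 0)) + c.(0 | 0 + (0 + 0))) | (0 + 0) ⊢ —c→ m5
  m2 = ((a.b.0)\{a} + c.(0 | 0 + (0 + 0)) + c.(0 | 0 + (0 + 0))) | a.0 ⊢ —a→ m6, —c→ m7
  m3 = ((a.b.0)\{a} + c.(0 | 0 + (0 + 0)) + c.(0 | 0 + (0 + 0))) | c.a.0 ⊢ —c→ m2, —c→ m8
  m4 = (0 | 0 + (0 + 0)) | (b.c.a.0 + (b.a.0 + b.(0 + 0))) ⊢ —b→ m5, —b→ m7, —b→ m8
  m5 = (0 | 0 + (0 + 0)) | (0 + 0) ⊢ deadlocked
  m6 = ((a.b.0)\{a} + c.(0 | 0 + (0 + 0)) + c.(0 | 0 + (0 + 0))) | 0 ⊢ —c→ m9
  m7 = (0 | 0 + (0 + 0)) | a.0 ⊢ —a→ m9
  m8 = (0 | 0 + (0 + 0)) | c.a.0 ⊢ —c→ m7
  m9 = (0 | 0 + (0 + 0)) | 0 ⊢ deadlocked
LTS(Q): 10 reachable states
  n0 = ((a.b.0)\{a} + c.(0 | 0 + (0 + 0))) | (b.c.a.0 + (b.a.0 + b.(0 + 0))) ⊢ —b→ n1, —b→ n2, —b→ n3, —c→ n4
  n1 = ((a.b.0)\{a} + c.(0 | 0 + (0 + 0))) | (0 + 0) ⊢ —c→ n5
  n2 = ((a.b.0)\{a} + c.(0 | 0 + (0 + 0))) | a.0 ⊢ —a→ n6, —c→ n7
  n3 = ((a.b.0)\{a} + c.(0 | 0 + (0 + 0))) | c.a.0 ⊢ —c→ n2, —c→ n8
  n4 = (0 | 0 + (0 + 0)) | (b.c.a.0 + (b.a.0 + b.(0 + 0))) ⊢ —b→ n5, —b→ n7, —b→ n8
  n5 = (0 | 0 + (0 + 0)) | (0 + 0) ⊢ deadlocked
  n6 = ((a.b.0)\{a} + c.(0 | 0 + (0 + 0))) | 0 ⊢ —c→ n9
  n7 = (0 | 0 + (0 + 0)) | a.0 ⊢ —a→ n9
  n8 = (0 | 0 + (0 + 0)) | c.a.0 ⊢ —c→ n7
  n9 = (0 | 0 + (0 + 0)) | 0 ⊢ deadlocked
Coarsest stable partition (strong bisimilarity classes):
  B0 = {m0, n0}
  B1 = {m3, n3}
  B2 = {m2, n2}
  B3 = {m7, n7}
  B4 = {m5, m9, n5, n9}
  B5 = {m1, m6, n1, n6}
  B6 = {m8, n8}
  B7 = {m4, n4}
m0 ∈ B0, n0 ∈ B0 → same block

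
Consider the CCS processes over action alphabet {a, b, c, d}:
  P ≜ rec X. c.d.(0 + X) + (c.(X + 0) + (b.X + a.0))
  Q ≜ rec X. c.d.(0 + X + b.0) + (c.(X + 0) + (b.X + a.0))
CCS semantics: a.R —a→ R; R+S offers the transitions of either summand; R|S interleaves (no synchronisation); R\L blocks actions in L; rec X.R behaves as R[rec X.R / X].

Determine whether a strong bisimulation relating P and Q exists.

LTS(P): 5 reachable states
  m0 = rec X. c.d.(0 + X) + (c.(X + 0) + (b.X + a.0)) :: --a--▸ m1, --b--▸ m0, --c--▸ m2, --c--▸ m3
  m1 = 0 :: deadlocked
  m2 = (rec X. c.d.(0 + X) + (c.(X + 0) + (b.X + a.0))) + 0 :: --a--▸ m1, --b--▸ m0, --c--▸ m2, --c--▸ m3
  m3 = d.(0 + (rec X. c.d.(0 + X) + (c.(X + 0) + (b.X + a.0)))) :: --d--▸ m4
  m4 = 0 + (rec X. c.d.(0 + X) + (c.(X + 0) + (b.X + a.0))) :: --a--▸ m1, --b--▸ m0, --c--▸ m2, --c--▸ m3
LTS(Q): 5 reachable states
  n0 = rec X. c.d.(0 + X + b.0) + (c.(X + 0) + (b.X + a.0)) :: --a--▸ n1, --b--▸ n0, --c--▸ n2, --c--▸ n3
  n1 = 0 :: deadlocked
  n2 = (rec X. c.d.(0 + X + b.0) + (c.(X + 0) + (b.X + a.0))) + 0 :: --a--▸ n1, --b--▸ n0, --c--▸ n2, --c--▸ n3
  n3 = d.(0 + (rec X. c.d.(0 + X + b.0) + (c.(X + 0) + (b.X + a.0))) + b.0) :: --d--▸ n4
  n4 = 0 + (rec X. c.d.(0 + X + b.0) + (c.(X + 0) + (b.X + a.0))) + b.0 :: --a--▸ n1, --b--▸ n0, --b--▸ n1, --c--▸ n2, --c--▸ n3
Bisimilarity quotient blocks:
  B0 = {m0, m2, m4}
  B1 = {m1, n1}
  B2 = {m3}
  B3 = {n0, n2}
  B4 = {n3}
  B5 = {n4}
m0 ∈ B0, n0 ∈ B3 → different blocks

not bisimilar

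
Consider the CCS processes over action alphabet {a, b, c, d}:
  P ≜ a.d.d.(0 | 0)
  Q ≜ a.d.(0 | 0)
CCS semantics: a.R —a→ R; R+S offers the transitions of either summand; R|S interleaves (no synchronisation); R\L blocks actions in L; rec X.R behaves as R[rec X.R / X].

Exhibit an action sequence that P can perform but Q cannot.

P's transition system — 4 states:
  s0 = a.d.d.(0 | 0) has moves ··a··> s1
  s1 = d.d.(0 | 0) has moves ··d··> s2
  s2 = d.(0 | 0) has moves ··d··> s3
  s3 = 0 | 0 has moves deadlocked
Q's transition system — 3 states:
  t0 = a.d.(0 | 0) has moves ··a··> t1
  t1 = d.(0 | 0) has moves ··d··> t2
  t2 = 0 | 0 has moves deadlocked
Run σ = ⟨add⟩ on P: start {s0}
  step 1 (a): {s1}
  step 2 (d): {s2}
  step 3 (d): {s3}
  — P admits the full trace.
Run σ = ⟨add⟩ on Q: start {t0}
  step 1 (a): {t1}
  step 2 (d): {t2}
  step 3 (d): ∅ (Q stuck)

add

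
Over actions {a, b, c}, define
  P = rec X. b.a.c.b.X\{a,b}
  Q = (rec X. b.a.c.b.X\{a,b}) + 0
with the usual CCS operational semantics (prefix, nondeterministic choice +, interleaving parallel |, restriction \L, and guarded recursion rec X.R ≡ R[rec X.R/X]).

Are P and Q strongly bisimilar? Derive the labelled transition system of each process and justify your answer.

P ~ Q

LTS(P): 5 reachable states
  m0 = rec X. b.a.c.b.X\{a,b} ⊢ =b=> m1
  m1 = a.c.b.(rec X. b.a.c.b.X\{a,b})\{a,b} ⊢ =a=> m2
  m2 = c.b.(rec X. b.a.c.b.X\{a,b})\{a,b} ⊢ =c=> m3
  m3 = b.(rec X. b.a.c.b.X\{a,b})\{a,b} ⊢ =b=> m4
  m4 = (rec X. b.a.c.b.X\{a,b})\{a,b} ⊢ deadlocked
LTS(Q): 5 reachable states
  n0 = (rec X. b.a.c.b.X\{a,b}) + 0 ⊢ =b=> n1
  n1 = a.c.b.(rec X. b.a.c.b.X\{a,b})\{a,b} ⊢ =a=> n2
  n2 = c.b.(rec X. b.a.c.b.X\{a,b})\{a,b} ⊢ =c=> n3
  n3 = b.(rec X. b.a.c.b.X\{a,b})\{a,b} ⊢ =b=> n4
  n4 = (rec X. b.a.c.b.X\{a,b})\{a,b} ⊢ deadlocked
Coarsest stable partition (strong bisimilarity classes):
  B0 = {m0, n0}
  B1 = {m1, n1}
  B2 = {m2, n2}
  B3 = {m3, n3}
  B4 = {m4, n4}
m0 ∈ B0, n0 ∈ B0 → same block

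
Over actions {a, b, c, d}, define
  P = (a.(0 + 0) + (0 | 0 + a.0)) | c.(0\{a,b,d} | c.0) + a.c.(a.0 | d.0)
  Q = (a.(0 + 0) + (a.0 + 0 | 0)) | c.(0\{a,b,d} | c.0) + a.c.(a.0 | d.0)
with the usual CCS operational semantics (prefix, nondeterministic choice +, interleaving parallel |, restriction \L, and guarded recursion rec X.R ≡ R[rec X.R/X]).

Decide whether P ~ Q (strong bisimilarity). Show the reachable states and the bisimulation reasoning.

LTS(P): 14 reachable states
  s0 = (a.(0 + 0) + (0 | 0 + a.0)) | c.(0\{a,b,d} | c.0) + a.c.(a.0 | d.0) has moves -a-> s1, -a-> s2, -a-> s3, -c-> s4
  s1 = (0 + 0) | c.(0\{a,b,d} | c.0) has moves -c-> s5
  s2 = 0 | c.(0\{a,b,d} | c.0) has moves -c-> s6
  s3 = c.(a.0 | d.0) has moves -c-> s7
  s4 = (a.(0 + 0) + (0 | 0 + a.0)) | (0\{a,b,d} | c.0) has moves -a-> s5, -a-> s6, -c-> s8
  s5 = (0 + 0) | (0\{a,b,d} | c.0) has moves -c-> s9
  s6 = 0 | (0\{a,b,d} | c.0) has moves -c-> s10
  s7 = a.0 | d.0 has moves -a-> s11, -d-> s12
  s8 = (a.(0 + 0) + (0 | 0 + a.0)) | (0\{a,b,d} | 0) has moves -a-> s10, -a-> s9
  s9 = (0 + 0) | (0\{a,b,d} | 0) has moves deadlocked
  s10 = 0 | (0\{a,b,d} | 0) has moves deadlocked
  s11 = 0 | d.0 has moves -d-> s13
  s12 = a.0 | 0 has moves -a-> s13
  s13 = 0 | 0 has moves deadlocked
LTS(Q): 14 reachable states
  t0 = (a.(0 + 0) + (a.0 + 0 | 0)) | c.(0\{a,b,d} | c.0) + a.c.(a.0 | d.0) has moves -a-> t1, -a-> t2, -a-> t3, -c-> t4
  t1 = (0 + 0) | c.(0\{a,b,d} | c.0) has moves -c-> t5
  t2 = 0 | c.(0\{a,b,d} | c.0) has moves -c-> t6
  t3 = c.(a.0 | d.0) has moves -c-> t7
  t4 = (a.(0 + 0) + (a.0 + 0 | 0)) | (0\{a,b,d} | c.0) has moves -a-> t5, -a-> t6, -c-> t8
  t5 = (0 + 0) | (0\{a,b,d} | c.0) has moves -c-> t9
  t6 = 0 | (0\{a,b,d} | c.0) has moves -c-> t10
  t7 = a.0 | d.0 has moves -a-> t11, -d-> t12
  t8 = (a.(0 + 0) + (a.0 + 0 | 0)) | (0\{a,b,d} | 0) has moves -a-> t10, -a-> t9
  t9 = (0 + 0) | (0\{a,b,d} | 0) has moves deadlocked
  t10 = 0 | (0\{a,b,d} | 0) has moves deadlocked
  t11 = 0 | d.0 has moves -d-> t13
  t12 = a.0 | 0 has moves -a-> t13
  t13 = 0 | 0 has moves deadlocked
Bisimilarity quotient blocks:
  B0 = {s0, t0}
  B1 = {s1, s2, t1, t2}
  B2 = {s5, s6, t5, t6}
  B3 = {s10, s13, s9, t10, t13, t9}
  B4 = {s4, t4}
  B5 = {s12, s8, t12, t8}
  B6 = {s3, t3}
  B7 = {s7, t7}
  B8 = {s11, t11}
s0 ∈ B0, t0 ∈ B0 → same block

bisimilar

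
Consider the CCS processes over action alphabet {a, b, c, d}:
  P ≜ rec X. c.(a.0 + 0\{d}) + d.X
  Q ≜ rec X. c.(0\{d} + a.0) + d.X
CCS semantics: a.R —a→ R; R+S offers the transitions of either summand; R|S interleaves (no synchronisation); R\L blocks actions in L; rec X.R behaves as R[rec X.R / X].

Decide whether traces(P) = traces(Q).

YES

Reachable graph of P (3 states):
  u0 = rec X. c.(a.0 + 0\{d}) + d.X | =c=> u1, =d=> u0
  u1 = a.0 + 0\{d} | =a=> u2
  u2 = 0 | (no moves)
Reachable graph of Q (3 states):
  v0 = rec X. c.(0\{d} + a.0) + d.X | =c=> v1, =d=> v0
  v1 = 0\{d} + a.0 | =a=> v2
  v2 = 0 | (no moves)
Partition-refinement fixed point:
  B0 = {u0, v0}
  B1 = {u1, v1}
  B2 = {u2, v2}
u0 ∈ B0, v0 ∈ B0 → same block
Bisimilar ⇒ trace-equivalent.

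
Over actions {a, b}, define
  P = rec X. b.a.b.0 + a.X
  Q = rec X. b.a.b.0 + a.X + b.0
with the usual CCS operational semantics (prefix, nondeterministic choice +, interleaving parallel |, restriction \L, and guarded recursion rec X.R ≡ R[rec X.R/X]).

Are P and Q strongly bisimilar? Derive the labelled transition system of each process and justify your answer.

LTS(P): 4 reachable states
  m0 = rec X. b.a.b.0 + a.X | ··a··> m0, ··b··> m1
  m1 = a.b.0 | ··a··> m2
  m2 = b.0 | ··b··> m3
  m3 = 0 | ∅
LTS(Q): 4 reachable states
  n0 = rec X. b.a.b.0 + a.X + b.0 | ··a··> n0, ··b··> n1, ··b··> n2
  n1 = 0 | ∅
  n2 = a.b.0 | ··a··> n3
  n3 = b.0 | ··b··> n1
Bisimilarity quotient blocks:
  B0 = {m0}
  B1 = {m1, n2}
  B2 = {m2, n3}
  B3 = {m3, n1}
  B4 = {n0}
m0 ∈ B0, n0 ∈ B4 → different blocks

not bisimilar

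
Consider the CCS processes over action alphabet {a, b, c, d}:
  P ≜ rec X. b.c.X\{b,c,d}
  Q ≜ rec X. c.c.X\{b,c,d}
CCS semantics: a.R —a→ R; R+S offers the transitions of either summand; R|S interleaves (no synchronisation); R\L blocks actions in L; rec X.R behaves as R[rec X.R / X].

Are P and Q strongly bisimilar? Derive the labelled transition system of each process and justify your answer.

Reachable graph of P (3 states):
  p0 = rec X. b.c.X\{b,c,d} :: -b-> p1
  p1 = c.(rec X. b.c.X\{b,c,d})\{b,c,d} :: -c-> p2
  p2 = (rec X. b.c.X\{b,c,d})\{b,c,d} :: ∅
Reachable graph of Q (3 states):
  q0 = rec X. c.c.X\{b,c,d} :: -c-> q1
  q1 = c.(rec X. c.c.X\{b,c,d})\{b,c,d} :: -c-> q2
  q2 = (rec X. c.c.X\{b,c,d})\{b,c,d} :: ∅
Partition-refinement fixed point:
  B0 = {p0}
  B1 = {p1, q1}
  B2 = {p2, q2}
  B3 = {q0}
p0 ∈ B0, q0 ∈ B3 → different blocks

not bisimilar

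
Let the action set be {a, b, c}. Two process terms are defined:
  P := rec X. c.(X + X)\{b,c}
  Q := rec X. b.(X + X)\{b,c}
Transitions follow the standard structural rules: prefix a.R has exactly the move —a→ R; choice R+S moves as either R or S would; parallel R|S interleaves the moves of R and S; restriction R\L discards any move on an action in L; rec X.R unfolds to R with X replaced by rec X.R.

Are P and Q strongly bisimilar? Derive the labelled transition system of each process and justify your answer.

not bisimilar

LTS(P): 2 reachable states
  p0 = rec X. c.(X + X)\{b,c} ⊢ —c→ p1
  p1 = ((rec X. c.(X + X)\{b,c}) + (rec X. c.(X + X)\{b,c}))\{b,c} ⊢ ·
LTS(Q): 2 reachable states
  q0 = rec X. b.(X + X)\{b,c} ⊢ —b→ q1
  q1 = ((rec X. b.(X + X)\{b,c}) + (rec X. b.(X + X)\{b,c}))\{b,c} ⊢ ·
Coarsest stable partition (strong bisimilarity classes):
  B0 = {p0}
  B1 = {p1, q1}
  B2 = {q0}
p0 ∈ B0, q0 ∈ B2 → different blocks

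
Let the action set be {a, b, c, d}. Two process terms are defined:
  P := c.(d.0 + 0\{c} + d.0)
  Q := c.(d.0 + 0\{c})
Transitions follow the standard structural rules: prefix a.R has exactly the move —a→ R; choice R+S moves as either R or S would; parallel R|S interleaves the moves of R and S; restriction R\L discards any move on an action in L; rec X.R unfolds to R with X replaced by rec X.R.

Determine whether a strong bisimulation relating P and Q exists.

LTS(P): 3 reachable states
  p0 = c.(d.0 + 0\{c} + d.0) has moves —c→ p1
  p1 = d.0 + 0\{c} + d.0 has moves —d→ p2
  p2 = 0 has moves stopped
LTS(Q): 3 reachable states
  q0 = c.(d.0 + 0\{c}) has moves —c→ q1
  q1 = d.0 + 0\{c} has moves —d→ q2
  q2 = 0 has moves stopped
Coarsest stable partition (strong bisimilarity classes):
  B0 = {p0, q0}
  B1 = {p1, q1}
  B2 = {p2, q2}
p0 ∈ B0, q0 ∈ B0 → same block

bisimilar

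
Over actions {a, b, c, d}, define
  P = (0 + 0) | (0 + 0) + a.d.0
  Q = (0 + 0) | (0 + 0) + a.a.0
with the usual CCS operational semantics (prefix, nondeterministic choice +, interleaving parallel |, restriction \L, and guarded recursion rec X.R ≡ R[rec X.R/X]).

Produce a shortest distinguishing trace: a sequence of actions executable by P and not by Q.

P's transition system — 3 states:
  m0 = (0 + 0) | (0 + 0) + a.d.0 ⊢ ··a··> m1
  m1 = d.0 ⊢ ··d··> m2
  m2 = 0 ⊢ ∅
Q's transition system — 3 states:
  n0 = (0 + 0) | (0 + 0) + a.a.0 ⊢ ··a··> n1
  n1 = a.0 ⊢ ··a··> n2
  n2 = 0 ⊢ ∅
Trace ⟨ad⟩ through P, begin at {m0}:
  after a @ step 1: {m1}
  after d @ step 2: {m2}
  ✓ P
Trace ⟨ad⟩ through Q, begin at {n0}:
  after a @ step 1: {n1}
  after d @ step 2: ∅  — Q cannot continue

ad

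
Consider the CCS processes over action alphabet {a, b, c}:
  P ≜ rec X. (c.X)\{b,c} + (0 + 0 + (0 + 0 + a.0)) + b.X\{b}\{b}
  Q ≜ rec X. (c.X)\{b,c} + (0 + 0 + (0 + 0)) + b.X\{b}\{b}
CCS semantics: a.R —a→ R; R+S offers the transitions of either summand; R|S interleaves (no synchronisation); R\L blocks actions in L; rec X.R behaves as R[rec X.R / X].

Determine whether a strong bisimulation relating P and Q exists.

P's transition system — 4 states:
  s0 = rec X. (c.X)\{b,c} + (0 + 0 + (0 + 0 + a.0)) + b.X\{b}\{b} :: --a--▸ s1, --b--▸ s2
  s1 = 0 :: ·
  s2 = (rec X. (c.X)\{b,c} + (0 + 0 + (0 + 0 + a.0)) + b.X\{b}\{b})\{b}\{b} :: --a--▸ s3
  s3 = 0\{b}\{b} :: ·
Q's transition system — 2 states:
  t0 = rec X. (c.X)\{b,c} + (0 + 0 + (0 + 0)) + b.X\{b}\{b} :: --b--▸ t1
  t1 = (rec X. (c.X)\{b,c} + (0 + 0 + (0 + 0)) + b.X\{b}\{b})\{b}\{b} :: ·
Bisimilarity quotient blocks:
  B0 = {s0}
  B1 = {s1, s3, t1}
  B2 = {s2}
  B3 = {t0}
s0 ∈ B0, t0 ∈ B3 → different blocks

NO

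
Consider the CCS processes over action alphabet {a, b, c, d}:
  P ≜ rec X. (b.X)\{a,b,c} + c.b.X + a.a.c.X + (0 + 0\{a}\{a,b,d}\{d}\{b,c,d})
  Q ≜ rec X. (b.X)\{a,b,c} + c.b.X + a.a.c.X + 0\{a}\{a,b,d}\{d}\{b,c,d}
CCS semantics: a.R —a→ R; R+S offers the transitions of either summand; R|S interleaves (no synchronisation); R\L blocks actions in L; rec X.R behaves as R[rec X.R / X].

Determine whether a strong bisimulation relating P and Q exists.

LTS(P): 4 reachable states
  m0 = rec X. (b.X)\{a,b,c} + c.b.X + a.a.c.X + (0 + 0\{a}\{a,b,d}\{d}\{b,c,d}) has moves -a-> m1, -c-> m2
  m1 = a.c.(rec X. (b.X)\{a,b,c} + c.b.X + a.a.c.X + (0 + 0\{a}\{a,b,d}\{d}\{b,c,d})) has moves -a-> m3
  m2 = b.(rec X. (b.X)\{a,b,c} + c.b.X + a.a.c.X + (0 + 0\{a}\{a,b,d}\{d}\{b,c,d})) has moves -b-> m0
  m3 = c.(rec X. (b.X)\{a,b,c} + c.b.X + a.a.c.X + (0 + 0\{a}\{a,b,d}\{d}\{b,c,d})) has moves -c-> m0
LTS(Q): 4 reachable states
  n0 = rec X. (b.X)\{a,b,c} + c.b.X + a.a.c.X + 0\{a}\{a,b,d}\{d}\{b,c,d} has moves -a-> n1, -c-> n2
  n1 = a.c.(rec X. (b.X)\{a,b,c} + c.b.X + a.a.c.X + 0\{a}\{a,b,d}\{d}\{b,c,d}) has moves -a-> n3
  n2 = b.(rec X. (b.X)\{a,b,c} + c.b.X + a.a.c.X + 0\{a}\{a,b,d}\{d}\{b,c,d}) has moves -b-> n0
  n3 = c.(rec X. (b.X)\{a,b,c} + c.b.X + a.a.c.X + 0\{a}\{a,b,d}\{d}\{b,c,d}) has moves -c-> n0
Coarsest stable partition (strong bisimilarity classes):
  B0 = {m0, n0}
  B1 = {m2, n2}
  B2 = {m1, n1}
  B3 = {m3, n3}
m0 ∈ B0, n0 ∈ B0 → same block

P ~ Q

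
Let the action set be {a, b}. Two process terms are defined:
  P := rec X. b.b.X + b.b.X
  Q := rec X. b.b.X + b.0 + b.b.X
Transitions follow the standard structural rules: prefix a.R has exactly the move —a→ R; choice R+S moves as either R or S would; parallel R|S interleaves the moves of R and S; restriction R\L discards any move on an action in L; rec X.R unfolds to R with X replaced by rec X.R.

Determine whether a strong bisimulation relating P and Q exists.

NO

P's transition system — 2 states:
  s0 = rec X. b.b.X + b.b.X ⊢ --b--▸ s1
  s1 = b.(rec X. b.b.X + b.b.X) ⊢ --b--▸ s0
Q's transition system — 3 states:
  t0 = rec X. b.b.X + b.0 + b.b.X ⊢ --b--▸ t1, --b--▸ t2
  t1 = 0 ⊢ stopped
  t2 = b.(rec X. b.b.X + b.0 + b.b.X) ⊢ --b--▸ t0
Coarsest stable partition (strong bisimilarity classes):
  B0 = {s0, s1}
  B1 = {t0}
  B2 = {t2}
  B3 = {t1}
s0 ∈ B0, t0 ∈ B1 → different blocks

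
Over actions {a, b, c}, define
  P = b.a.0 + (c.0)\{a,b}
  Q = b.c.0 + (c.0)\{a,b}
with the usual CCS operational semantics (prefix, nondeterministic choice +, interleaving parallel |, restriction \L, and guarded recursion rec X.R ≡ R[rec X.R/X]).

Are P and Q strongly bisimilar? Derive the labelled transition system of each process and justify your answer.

Reachable graph of P (4 states):
  u0 = b.a.0 + (c.0)\{a,b} has moves ··b··> u1, ··c··> u2
  u1 = a.0 has moves ··a··> u3
  u2 = 0\{a,b} has moves ·
  u3 = 0 has moves ·
Reachable graph of Q (4 states):
  v0 = b.c.0 + (c.0)\{a,b} has moves ··b··> v1, ··c··> v2
  v1 = c.0 has moves ··c··> v3
  v2 = 0\{a,b} has moves ·
  v3 = 0 has moves ·
Coarsest stable partition (strong bisimilarity classes):
  B0 = {u0}
  B1 = {u2, u3, v2, v3}
  B2 = {u1}
  B3 = {v0}
  B4 = {v1}
u0 ∈ B0, v0 ∈ B3 → different blocks

not bisimilar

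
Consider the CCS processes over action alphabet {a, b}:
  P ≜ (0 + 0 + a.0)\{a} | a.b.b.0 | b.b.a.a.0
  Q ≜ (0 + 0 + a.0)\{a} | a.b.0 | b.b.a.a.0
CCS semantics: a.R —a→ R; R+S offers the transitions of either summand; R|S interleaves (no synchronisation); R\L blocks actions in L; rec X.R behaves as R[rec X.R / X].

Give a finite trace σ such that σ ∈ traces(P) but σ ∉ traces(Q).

abbbb

Reachable graph of P (20 states):
  u0 = (0 + 0 + a.0)\{a} | a.b.b.0 | b.b.a.a.0 ⊢ =a=> u1, =b=> u2
  u1 = (0 + 0 + a.0)\{a} | b.b.0 | b.b.a.a.0 ⊢ =b=> u3, =b=> u4
  u2 = (0 + 0 + a.0)\{a} | a.b.b.0 | b.a.a.0 ⊢ =a=> u4, =b=> u5
  u3 = (0 + 0 + a.0)\{a} | b.0 | b.b.a.a.0 ⊢ =b=> u6, =b=> u7
  u4 = (0 + 0 + a.0)\{a} | b.b.0 | b.a.a.0 ⊢ =b=> u7, =b=> u8
  u5 = (0 + 0 + a.0)\{a} | a.b.b.0 | a.a.0 ⊢ =a=> u8, =a=> u9
  u6 = (0 + 0 + a.0)\{a} | 0 | b.b.a.a.0 ⊢ =b=> u10
  u7 = (0 + 0 + a.0)\{a} | b.0 | b.a.a.0 ⊢ =b=> u10, =b=> u11
  u8 = (0 + 0 + a.0)\{a} | b.b.0 | a.a.0 ⊢ =a=> u12, =b=> u11
  u9 = (0 + 0 + a.0)\{a} | a.b.b.0 | a.0 ⊢ =a=> u12, =a=> u13
  u10 = (0 + 0 + a.0)\{a} | 0 | b.a.a.0 ⊢ =b=> u14
  u11 = (0 + 0 + a.0)\{a} | b.0 | a.a.0 ⊢ =a=> u15, =b=> u14
  u12 = (0 + 0 + a.0)\{a} | b.b.0 | a.0 ⊢ =a=> u16, =b=> u15
  u13 = (0 + 0 + a.0)\{a} | a.b.b.0 | 0 ⊢ =a=> u16
  u14 = (0 + 0 + a.0)\{a} | 0 | a.a.0 ⊢ =a=> u17
  u15 = (0 + 0 + a.0)\{a} | b.0 | a.0 ⊢ =a=> u18, =b=> u17
  u16 = (0 + 0 + a.0)\{a} | b.b.0 | 0 ⊢ =b=> u18
  u17 = (0 + 0 + a.0)\{a} | 0 | a.0 ⊢ =a=> u19
  u18 = (0 + 0 + a.0)\{a} | b.0 | 0 ⊢ =b=> u19
  u19 = (0 + 0 + a.0)\{a} | 0 | 0 ⊢ ·
Reachable graph of Q (15 states):
  v0 = (0 + 0 + a.0)\{a} | a.b.0 | b.b.a.a.0 ⊢ =a=> v1, =b=> v2
  v1 = (0 + 0 + a.0)\{a} | b.0 | b.b.a.a.0 ⊢ =b=> v3, =b=> v4
  v2 = (0 + 0 + a.0)\{a} | a.b.0 | b.a.a.0 ⊢ =a=> v4, =b=> v5
  v3 = (0 + 0 + a.0)\{a} | 0 | b.b.a.a.0 ⊢ =b=> v6
  v4 = (0 + 0 + a.0)\{a} | b.0 | b.a.a.0 ⊢ =b=> v6, =b=> v7
  v5 = (0 + 0 + a.0)\{a} | a.b.0 | a.a.0 ⊢ =a=> v7, =a=> v8
  v6 = (0 + 0 + a.0)\{a} | 0 | b.a.a.0 ⊢ =b=> v9
  v7 = (0 + 0 + a.0)\{a} | b.0 | a.a.0 ⊢ =a=> v10, =b=> v9
  v8 = (0 + 0 + a.0)\{a} | a.b.0 | a.0 ⊢ =a=> v10, =a=> v11
  v9 = (0 + 0 + a.0)\{a} | 0 | a.a.0 ⊢ =a=> v12
  v10 = (0 + 0 + a.0)\{a} | b.0 | a.0 ⊢ =a=> v13, =b=> v12
  v11 = (0 + 0 + a.0)\{a} | a.b.0 | 0 ⊢ =a=> v13
  v12 = (0 + 0 + a.0)\{a} | 0 | a.0 ⊢ =a=> v14
  v13 = (0 + 0 + a.0)\{a} | b.0 | 0 ⊢ =b=> v14
  v14 = (0 + 0 + a.0)\{a} | 0 | 0 ⊢ ·
Executing abbbb from P (initial set {u0}):
  after a @ step 1: {u1}
  after b @ step 2: {u3, u4}
  after b @ step 3: {u6, u7, u8}
  after b @ step 4: {u10, u11}
  after b @ step 5: {u14}
  — P admits the full trace.
Executing abbbb from Q (initial set {v0}):
  after a @ step 1: {v1}
  after b @ step 2: {v3, v4}
  after b @ step 3: {v6, v7}
  after b @ step 4: {v9}
  after b @ step 5: ∅ (Q stuck)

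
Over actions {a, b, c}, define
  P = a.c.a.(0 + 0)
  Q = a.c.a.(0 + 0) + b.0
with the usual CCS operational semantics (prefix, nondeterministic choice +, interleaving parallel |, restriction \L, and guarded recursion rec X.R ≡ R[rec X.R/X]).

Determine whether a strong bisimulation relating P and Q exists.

Reachable graph of P (4 states):
  p0 = a.c.a.(0 + 0) ⊢ —a→ p1
  p1 = c.a.(0 + 0) ⊢ —c→ p2
  p2 = a.(0 + 0) ⊢ —a→ p3
  p3 = 0 + 0 ⊢ ·
Reachable graph of Q (5 states):
  q0 = a.c.a.(0 + 0) + b.0 ⊢ —a→ q1, —b→ q2
  q1 = c.a.(0 + 0) ⊢ —c→ q3
  q2 = 0 ⊢ ·
  q3 = a.(0 + 0) ⊢ —a→ q4
  q4 = 0 + 0 ⊢ ·
Bisimilarity quotient blocks:
  B0 = {p0}
  B1 = {p1, q1}
  B2 = {p2, q3}
  B3 = {p3, q2, q4}
  B4 = {q0}
p0 ∈ B0, q0 ∈ B4 → different blocks

P ≁ Q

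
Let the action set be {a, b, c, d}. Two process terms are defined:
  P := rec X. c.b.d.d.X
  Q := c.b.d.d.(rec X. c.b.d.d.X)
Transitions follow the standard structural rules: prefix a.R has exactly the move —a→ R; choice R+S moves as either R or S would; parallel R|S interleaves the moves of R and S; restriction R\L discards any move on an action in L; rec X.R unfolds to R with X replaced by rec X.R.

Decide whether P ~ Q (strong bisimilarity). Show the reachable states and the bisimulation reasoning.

YES

LTS(P): 4 reachable states
  m0 = rec X. c.b.d.d.X :: -c-> m1
  m1 = b.d.d.(rec X. c.b.d.d.X) :: -b-> m2
  m2 = d.d.(rec X. c.b.d.d.X) :: -d-> m3
  m3 = d.(rec X. c.b.d.d.X) :: -d-> m0
LTS(Q): 5 reachable states
  n0 = c.b.d.d.(rec X. c.b.d.d.X) :: -c-> n1
  n1 = b.d.d.(rec X. c.b.d.d.X) :: -b-> n2
  n2 = d.d.(rec X. c.b.d.d.X) :: -d-> n3
  n3 = d.(rec X. c.b.d.d.X) :: -d-> n4
  n4 = rec X. c.b.d.d.X :: -c-> n1
Partition-refinement fixed point:
  B0 = {m0, n0, n4}
  B1 = {m1, n1}
  B2 = {m2, n2}
  B3 = {m3, n3}
m0 ∈ B0, n0 ∈ B0 → same block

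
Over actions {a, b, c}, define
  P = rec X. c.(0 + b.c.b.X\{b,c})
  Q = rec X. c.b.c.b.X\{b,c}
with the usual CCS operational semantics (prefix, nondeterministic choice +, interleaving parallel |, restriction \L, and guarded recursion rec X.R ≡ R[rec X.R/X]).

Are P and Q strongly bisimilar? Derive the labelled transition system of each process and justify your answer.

LTS(P): 5 reachable states
  m0 = rec X. c.(0 + b.c.b.X\{b,c}) ⊢ --c--▸ m1
  m1 = 0 + b.c.b.(rec X. c.(0 + b.c.b.X\{b,c}))\{b,c} ⊢ --b--▸ m2
  m2 = c.b.(rec X. c.(0 + b.c.b.X\{b,c}))\{b,c} ⊢ --c--▸ m3
  m3 = b.(rec X. c.(0 + b.c.b.X\{b,c}))\{b,c} ⊢ --b--▸ m4
  m4 = (rec X. c.(0 + b.c.b.X\{b,c}))\{b,c} ⊢ (no moves)
LTS(Q): 5 reachable states
  n0 = rec X. c.b.c.b.X\{b,c} ⊢ --c--▸ n1
  n1 = b.c.b.(rec X. c.b.c.b.X\{b,c})\{b,c} ⊢ --b--▸ n2
  n2 = c.b.(rec X. c.b.c.b.X\{b,c})\{b,c} ⊢ --c--▸ n3
  n3 = b.(rec X. c.b.c.b.X\{b,c})\{b,c} ⊢ --b--▸ n4
  n4 = (rec X. c.b.c.b.X\{b,c})\{b,c} ⊢ (no moves)
Partition-refinement fixed point:
  B0 = {m0, n0}
  B1 = {m1, n1}
  B2 = {m2, n2}
  B3 = {m3, n3}
  B4 = {m4, n4}
m0 ∈ B0, n0 ∈ B0 → same block

YES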